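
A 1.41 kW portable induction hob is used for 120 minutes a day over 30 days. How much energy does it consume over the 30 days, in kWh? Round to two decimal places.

84.60 kWh

Runtime = 120 min × 30 = 3600 min = 60 h
Energy = 1.41 kW × 60 h = 84.6 kWh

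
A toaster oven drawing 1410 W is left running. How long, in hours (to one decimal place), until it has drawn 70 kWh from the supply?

49.6 h

Hours = 70 kWh ÷ 1.41 kW = 49.6 h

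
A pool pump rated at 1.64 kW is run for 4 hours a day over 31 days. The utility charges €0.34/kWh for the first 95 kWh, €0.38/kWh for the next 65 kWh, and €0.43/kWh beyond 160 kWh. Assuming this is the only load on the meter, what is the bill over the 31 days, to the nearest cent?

€75.64

Runtime = 4 h/day × 31 days = 124 h
Energy = 1.64 kW × 124 h = 203.36 kWh
Tier 1 (0–95 kWh): 95 × €0.34 = €32.3
Tier 2 (95–160 kWh): 65 × €0.38 = €24.7
Above 160 kWh: 43.36 × €0.43 = €18.6448
Bill = €75.64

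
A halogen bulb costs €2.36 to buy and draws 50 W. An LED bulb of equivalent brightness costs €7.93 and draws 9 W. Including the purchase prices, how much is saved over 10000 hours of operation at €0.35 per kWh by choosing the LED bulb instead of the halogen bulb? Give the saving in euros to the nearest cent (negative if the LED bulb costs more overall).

€137.93

halogen bulb: €2.36 + (50/1000) kW × 10000 h × €0.35 = €2.36 + €175 = €177.36
LED bulb: €7.93 + (9/1000) kW × 10000 h × €0.35 = €7.93 + €31.5 = €39.43
Saving = €177.36 − €39.43 = €137.93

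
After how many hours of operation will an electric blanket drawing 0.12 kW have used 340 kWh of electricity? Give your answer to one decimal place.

2833.3 h

Hours = 340 kWh ÷ 0.12 kW = 2833.3 h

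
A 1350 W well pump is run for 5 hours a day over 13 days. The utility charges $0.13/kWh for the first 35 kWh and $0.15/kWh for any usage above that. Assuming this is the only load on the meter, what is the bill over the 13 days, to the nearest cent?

Runtime = 5 h/day × 13 days = 65 h
Energy = 1.35 kW × 65 h = 87.75 kWh
Tier 1 (0–35 kWh): 35 × $0.13 = $4.55
Above 35 kWh: 52.75 × $0.15 = $7.9125
Bill = $12.46

$12.46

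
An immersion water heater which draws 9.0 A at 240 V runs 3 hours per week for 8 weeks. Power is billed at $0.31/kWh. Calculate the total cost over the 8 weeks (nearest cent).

Power = 9.0 A × 240 V = 2160 W = 2.16 kW
Runtime = 3 h/week × 8 weeks = 24 h
Energy = 2.16 kW × 24 h = 51.84 kWh
Cost = 51.84 kWh × $0.31/kWh = $16.07

$16.07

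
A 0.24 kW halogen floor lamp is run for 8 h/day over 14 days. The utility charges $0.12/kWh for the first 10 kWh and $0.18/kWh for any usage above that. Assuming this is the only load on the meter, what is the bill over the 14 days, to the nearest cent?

$4.24

Runtime = 8 h/day × 14 days = 112 h
Energy = 0.24 kW × 112 h = 26.88 kWh
Tier 1 (0–10 kWh): 10 × $0.12 = $1.2
Above 10 kWh: 16.88 × $0.18 = $3.0384
Bill = $4.24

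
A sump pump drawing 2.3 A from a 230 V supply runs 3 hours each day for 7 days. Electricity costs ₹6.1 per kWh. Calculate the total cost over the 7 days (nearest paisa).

Power = 2.3 A × 230 V = 529 W = 0.529 kW
Runtime = 3 h/day × 7 days = 21 h
Energy = 0.529 kW × 21 h = 11.109 kWh
Cost = 11.109 kWh × ₹6.1/kWh = ₹67.76

₹67.76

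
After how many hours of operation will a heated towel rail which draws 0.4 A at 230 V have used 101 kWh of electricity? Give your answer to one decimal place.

1097.8 h

Power = 0.4 A × 230 V = 92 W = 0.092 kW
Hours = 101 kWh ÷ 0.092 kW = 1097.8 h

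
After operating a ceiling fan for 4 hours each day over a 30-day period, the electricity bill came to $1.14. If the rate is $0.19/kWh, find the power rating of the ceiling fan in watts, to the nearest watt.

50 W

Energy = $1.14 ÷ $0.19/kWh = 6 kWh
Runtime = 4 h/day × 30 days = 120 h
Power = 6 kWh ÷ 120 h = 0.05 kW = 50 W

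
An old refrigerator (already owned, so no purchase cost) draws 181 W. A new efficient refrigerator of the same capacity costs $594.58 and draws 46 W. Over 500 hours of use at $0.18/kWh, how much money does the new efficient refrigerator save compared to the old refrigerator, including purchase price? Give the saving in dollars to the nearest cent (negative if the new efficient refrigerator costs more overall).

old refrigerator: $0.00 + (181/1000) kW × 500 h × $0.18 = $0.00 + $16.29 = $16.29
new efficient refrigerator: $594.58 + (46/1000) kW × 500 h × $0.18 = $594.58 + $4.14 = $598.72
Saving = $16.29 − $598.72 = −$582.43

-$582.43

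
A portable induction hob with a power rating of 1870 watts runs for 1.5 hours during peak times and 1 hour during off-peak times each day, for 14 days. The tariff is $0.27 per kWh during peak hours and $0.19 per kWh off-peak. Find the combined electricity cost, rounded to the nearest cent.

$15.58

Peak energy = 1.87 kW × 1.5 h × 14 = 39.27 kWh
Off-peak energy = 1.87 kW × 1 h × 14 = 26.18 kWh
Cost = 39.27 × $0.27 + 26.18 × $0.19 = $10.6029 + $4.9742 = $15.58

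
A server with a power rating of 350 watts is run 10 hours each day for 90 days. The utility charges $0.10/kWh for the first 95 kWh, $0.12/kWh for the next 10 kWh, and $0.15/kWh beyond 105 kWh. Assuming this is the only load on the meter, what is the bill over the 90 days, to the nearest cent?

$42.20

Runtime = 10 h/day × 90 days = 900 h
Energy = 0.35 kW × 900 h = 315 kWh
Tier 1 (0–95 kWh): 95 × $0.10 = $9.5
Tier 2 (95–105 kWh): 10 × $0.12 = $1.2
Above 105 kWh: 210 × $0.15 = $31.5
Bill = $42.20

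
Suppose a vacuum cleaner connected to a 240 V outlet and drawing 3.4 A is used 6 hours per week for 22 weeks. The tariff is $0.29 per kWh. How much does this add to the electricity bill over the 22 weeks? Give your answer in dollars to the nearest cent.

$31.24

Power = 3.4 A × 240 V = 816 W = 0.816 kW
Runtime = 6 h/week × 22 weeks = 132 h
Energy = 0.816 kW × 132 h = 107.712 kWh
Cost = 107.712 kWh × $0.29/kWh = $31.24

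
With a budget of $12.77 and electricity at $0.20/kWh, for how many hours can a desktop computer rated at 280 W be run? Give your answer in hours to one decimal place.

Energy available = $12.77 ÷ $0.20/kWh = 63.85 kWh
Hours = 63.85 kWh ÷ 0.28 kW = 228.0 h

228.0 h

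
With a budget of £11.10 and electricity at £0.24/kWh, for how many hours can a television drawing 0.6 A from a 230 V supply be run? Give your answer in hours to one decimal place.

335.1 h

Power = 0.6 A × 230 V = 138 W = 0.138 kW
Energy available = £11.10 ÷ £0.24/kWh = 46.25 kWh
Hours = 46.25 kWh ÷ 0.138 kW = 335.1 h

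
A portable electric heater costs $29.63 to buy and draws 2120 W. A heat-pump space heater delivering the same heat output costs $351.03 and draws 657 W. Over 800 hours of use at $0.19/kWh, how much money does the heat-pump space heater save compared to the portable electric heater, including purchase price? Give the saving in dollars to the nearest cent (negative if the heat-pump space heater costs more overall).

-$99.02

portable electric heater: $29.63 + (2120/1000) kW × 800 h × $0.19 = $29.63 + $322.24 = $351.87
heat-pump space heater: $351.03 + (657/1000) kW × 800 h × $0.19 = $351.03 + $99.864 = $450.894
Saving = $351.87 − $450.894 = −$99.024 → -$99.02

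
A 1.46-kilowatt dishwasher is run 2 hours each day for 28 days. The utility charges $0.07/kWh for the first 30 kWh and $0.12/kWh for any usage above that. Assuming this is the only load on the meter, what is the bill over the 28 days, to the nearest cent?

$8.31

Runtime = 2 h/day × 28 days = 56 h
Energy = 1.46 kW × 56 h = 81.76 kWh
Tier 1 (0–30 kWh): 30 × $0.07 = $2.1
Above 30 kWh: 51.76 × $0.12 = $6.2112
Bill = $8.31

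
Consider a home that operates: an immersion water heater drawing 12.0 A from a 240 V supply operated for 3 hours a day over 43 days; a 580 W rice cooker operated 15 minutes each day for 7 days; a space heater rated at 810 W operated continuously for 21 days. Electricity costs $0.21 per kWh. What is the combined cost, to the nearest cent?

immersion water heater: Power = 12.0 A × 240 V = 2880 W = 2.88 kW
immersion water heater: Runtime = 3 h/day × 43 days = 129 h
immersion water heater: 2.88 kW × 129 h = 371.52 kWh
rice cooker: Runtime = 15 min × 7 = 105 min = 1.75 h
rice cooker: 0.58 kW × 1.75 h = 1.015 kWh
space heater: Runtime = 24 h × 21 = 504 h
space heater: 0.81 kW × 504 h = 408.24 kWh
Total energy = 780.775 kWh
Cost = 780.775 × $0.21 = $163.96

$163.96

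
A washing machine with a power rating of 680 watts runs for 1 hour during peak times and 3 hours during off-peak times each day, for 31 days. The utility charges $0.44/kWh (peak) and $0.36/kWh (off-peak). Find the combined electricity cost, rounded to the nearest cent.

$32.04

Peak energy = 0.68 kW × 1 h × 31 = 21.08 kWh
Off-peak energy = 0.68 kW × 3 h × 31 = 63.24 kWh
Cost = 21.08 × $0.44 + 63.24 × $0.36 = $9.2752 + $22.7664 = $32.04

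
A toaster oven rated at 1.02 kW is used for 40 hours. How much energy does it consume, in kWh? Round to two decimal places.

40.80 kWh

Energy = 1.02 kW × 40 h = 40.8 kWh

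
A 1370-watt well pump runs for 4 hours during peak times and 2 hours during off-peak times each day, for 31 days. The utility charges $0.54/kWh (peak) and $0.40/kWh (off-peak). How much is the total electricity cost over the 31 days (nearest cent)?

Peak energy = 1.37 kW × 4 h × 31 = 169.88 kWh
Off-peak energy = 1.37 kW × 2 h × 31 = 84.94 kWh
Cost = 169.88 × $0.54 + 84.94 × $0.40 = $91.7352 + $33.976 = $125.71

$125.71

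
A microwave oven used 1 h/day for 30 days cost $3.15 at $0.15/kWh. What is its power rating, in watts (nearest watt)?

700 W

Energy = $3.15 ÷ $0.15/kWh = 21 kWh
Runtime = 1 h/day × 30 days = 30 h
Power = 21 kWh ÷ 30 h = 0.7 kW = 700 W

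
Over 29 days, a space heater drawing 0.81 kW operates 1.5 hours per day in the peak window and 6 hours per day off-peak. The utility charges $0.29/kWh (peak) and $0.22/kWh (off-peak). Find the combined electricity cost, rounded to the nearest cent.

$41.22

Peak energy = 0.81 kW × 1.5 h × 29 = 35.235 kWh
Off-peak energy = 0.81 kW × 6 h × 29 = 140.94 kWh
Cost = 35.235 × $0.29 + 140.94 × $0.22 = $10.21815 + $31.0068 = $41.22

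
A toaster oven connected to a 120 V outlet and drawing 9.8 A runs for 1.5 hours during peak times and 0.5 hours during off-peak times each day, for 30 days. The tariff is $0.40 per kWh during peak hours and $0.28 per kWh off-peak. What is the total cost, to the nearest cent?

$26.11

Power = 9.8 A × 120 V = 1176 W = 1.176 kW
Peak energy = 1.176 kW × 1.5 h × 30 = 52.92 kWh
Off-peak energy = 1.176 kW × 0.5 h × 30 = 17.64 kWh
Cost = 52.92 × $0.40 + 17.64 × $0.28 = $21.168 + $4.9392 = $26.11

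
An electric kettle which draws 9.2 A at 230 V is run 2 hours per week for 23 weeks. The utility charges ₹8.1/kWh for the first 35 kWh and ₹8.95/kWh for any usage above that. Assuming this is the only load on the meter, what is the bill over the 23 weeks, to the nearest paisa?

Power = 9.2 A × 230 V = 2116 W = 2.116 kW
Runtime = 2 h/week × 23 weeks = 46 h
Energy = 2.116 kW × 46 h = 97.336 kWh
Tier 1 (0–35 kWh): 35 × ₹8.1 = ₹283.5
Above 35 kWh: 62.336 × ₹8.95 = ₹557.9072
Bill = ₹841.41

₹841.41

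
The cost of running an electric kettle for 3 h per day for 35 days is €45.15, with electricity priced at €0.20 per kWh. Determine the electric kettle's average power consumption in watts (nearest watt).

2150 W

Energy = €45.15 ÷ €0.20/kWh = 225.75 kWh
Runtime = 3 h/day × 35 days = 105 h
Power = 225.75 kWh ÷ 105 h = 2.15 kW = 2150 W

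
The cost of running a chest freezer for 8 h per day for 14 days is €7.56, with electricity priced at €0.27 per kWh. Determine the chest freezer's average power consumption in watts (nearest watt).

250 W

Energy = €7.56 ÷ €0.27/kWh = 28 kWh
Runtime = 8 h/day × 14 days = 112 h
Power = 28 kWh ÷ 112 h = 0.25 kW = 250 W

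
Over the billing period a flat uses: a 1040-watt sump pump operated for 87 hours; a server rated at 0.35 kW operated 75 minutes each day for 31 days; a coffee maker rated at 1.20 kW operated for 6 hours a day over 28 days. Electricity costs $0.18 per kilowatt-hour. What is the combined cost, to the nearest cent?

sump pump: 1.04 kW × 87 h = 90.48 kWh
server: Runtime = 75 min × 31 = 2325 min = 38.75 h
server: 0.35 kW × 38.75 h = 13.5625 kWh
coffee maker: Runtime = 6 h/day × 28 days = 168 h
coffee maker: 1.2 kW × 168 h = 201.6 kWh
Total energy = 305.6425 kWh
Cost = 305.6425 × $0.18 = $55.02

$55.02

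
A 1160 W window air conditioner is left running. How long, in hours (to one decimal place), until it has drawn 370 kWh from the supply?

Hours = 370 kWh ÷ 1.16 kW = 319.0 h

319.0 h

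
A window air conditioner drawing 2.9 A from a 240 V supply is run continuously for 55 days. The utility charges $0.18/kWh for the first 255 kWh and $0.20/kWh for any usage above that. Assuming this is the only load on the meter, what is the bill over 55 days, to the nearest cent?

Power = 2.9 A × 240 V = 696 W = 0.696 kW
Runtime = 24 h × 55 = 1320 h
Energy = 0.696 kW × 1320 h = 918.72 kWh
Tier 1 (0–255 kWh): 255 × $0.18 = $45.9
Above 255 kWh: 663.72 × $0.20 = $132.744
Bill = $178.64

$178.64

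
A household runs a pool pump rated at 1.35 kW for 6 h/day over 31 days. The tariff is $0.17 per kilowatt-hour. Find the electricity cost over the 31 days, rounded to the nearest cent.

Runtime = 6 h/day × 31 days = 186 h
Energy = 1.35 kW × 186 h = 251.1 kWh
Cost = 251.1 kWh × $0.17/kWh = $42.69

$42.69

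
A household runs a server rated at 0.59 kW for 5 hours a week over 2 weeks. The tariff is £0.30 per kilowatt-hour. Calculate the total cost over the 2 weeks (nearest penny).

Runtime = 5 h/week × 2 weeks = 10 h
Energy = 0.59 kW × 10 h = 5.9 kWh
Cost = 5.9 kWh × £0.30/kWh = £1.77

£1.77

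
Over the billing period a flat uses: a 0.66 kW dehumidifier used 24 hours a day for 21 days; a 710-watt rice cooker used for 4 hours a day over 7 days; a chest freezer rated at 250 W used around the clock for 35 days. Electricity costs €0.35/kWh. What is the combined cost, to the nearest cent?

€196.88

dehumidifier: Runtime = 24 h × 21 = 504 h
dehumidifier: 0.66 kW × 504 h = 332.64 kWh
rice cooker: Runtime = 4 h/day × 7 days = 28 h
rice cooker: 0.71 kW × 28 h = 19.88 kWh
chest freezer: Runtime = 24 h × 35 = 840 h
chest freezer: 0.25 kW × 840 h = 210 kWh
Total energy = 562.52 kWh
Cost = 562.52 × €0.35 = €196.88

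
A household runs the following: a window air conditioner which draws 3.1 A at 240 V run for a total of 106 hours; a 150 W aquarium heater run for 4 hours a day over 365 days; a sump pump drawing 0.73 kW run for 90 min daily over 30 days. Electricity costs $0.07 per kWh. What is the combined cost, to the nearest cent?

$23.15

window air conditioner: Power = 3.1 A × 240 V = 744 W = 0.744 kW
window air conditioner: 0.744 kW × 106 h = 78.864 kWh
aquarium heater: Runtime = 4 h/day × 365 days = 1460 h
aquarium heater: 0.15 kW × 1460 h = 219 kWh
sump pump: Runtime = 90 min × 30 = 2700 min = 45 h
sump pump: 0.73 kW × 45 h = 32.85 kWh
Total energy = 330.714 kWh
Cost = 330.714 × $0.07 = $23.15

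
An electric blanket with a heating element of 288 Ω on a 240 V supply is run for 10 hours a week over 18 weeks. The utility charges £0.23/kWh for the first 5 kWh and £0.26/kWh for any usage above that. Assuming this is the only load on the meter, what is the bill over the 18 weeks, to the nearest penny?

£9.21

Power = V²/R = 240²/288 = 200 W = 0.2 kW
Runtime = 10 h/week × 18 weeks = 180 h
Energy = 0.2 kW × 180 h = 36 kWh
Tier 1 (0–5 kWh): 5 × £0.23 = £1.15
Above 5 kWh: 31 × £0.26 = £8.06
Bill = £9.21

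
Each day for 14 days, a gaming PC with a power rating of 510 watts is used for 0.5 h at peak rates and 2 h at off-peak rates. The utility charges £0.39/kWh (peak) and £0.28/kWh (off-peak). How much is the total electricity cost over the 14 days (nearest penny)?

Peak energy = 0.51 kW × 0.5 h × 14 = 3.57 kWh
Off-peak energy = 0.51 kW × 2 h × 14 = 14.28 kWh
Cost = 3.57 × £0.39 + 14.28 × £0.28 = £1.3923 + £3.9984 = £5.39

£5.39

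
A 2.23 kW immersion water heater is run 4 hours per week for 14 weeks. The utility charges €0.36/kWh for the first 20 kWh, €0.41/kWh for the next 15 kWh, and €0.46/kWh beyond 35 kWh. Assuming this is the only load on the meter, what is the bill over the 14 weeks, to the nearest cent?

€54.69

Runtime = 4 h/week × 14 weeks = 56 h
Energy = 2.23 kW × 56 h = 124.88 kWh
Tier 1 (0–20 kWh): 20 × €0.36 = €7.2
Tier 2 (20–35 kWh): 15 × €0.41 = €6.15
Above 35 kWh: 89.88 × €0.46 = €41.3448
Bill = €54.69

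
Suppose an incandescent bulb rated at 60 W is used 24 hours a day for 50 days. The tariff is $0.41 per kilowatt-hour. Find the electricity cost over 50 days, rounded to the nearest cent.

Runtime = 24 h × 50 = 1200 h
Energy = 0.06 kW × 1200 h = 72 kWh
Cost = 72 kWh × $0.41/kWh = $29.52

$29.52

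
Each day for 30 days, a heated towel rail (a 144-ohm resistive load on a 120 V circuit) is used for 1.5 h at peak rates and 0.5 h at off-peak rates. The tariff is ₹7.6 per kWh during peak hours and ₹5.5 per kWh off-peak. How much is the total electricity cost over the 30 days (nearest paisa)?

Power = V²/R = 120²/144 = 100 W = 0.1 kW
Peak energy = 0.1 kW × 1.5 h × 30 = 4.5 kWh
Off-peak energy = 0.1 kW × 0.5 h × 30 = 1.5 kWh
Cost = 4.5 × ₹7.6 + 1.5 × ₹5.5 = ₹34.2 + ₹8.25 = ₹42.45

₹42.45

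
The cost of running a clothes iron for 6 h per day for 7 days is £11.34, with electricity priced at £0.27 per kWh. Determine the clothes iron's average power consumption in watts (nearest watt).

1000 W

Energy = £11.34 ÷ £0.27/kWh = 42 kWh
Runtime = 6 h/day × 7 days = 42 h
Power = 42 kWh ÷ 42 h = 1 kW = 1000 W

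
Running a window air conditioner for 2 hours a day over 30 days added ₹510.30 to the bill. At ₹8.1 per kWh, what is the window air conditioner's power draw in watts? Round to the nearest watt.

Energy = ₹510.30 ÷ ₹8.1/kWh = 63 kWh
Runtime = 2 h/day × 30 days = 60 h
Power = 63 kWh ÷ 60 h = 1.05 kW = 1050 W

1050 W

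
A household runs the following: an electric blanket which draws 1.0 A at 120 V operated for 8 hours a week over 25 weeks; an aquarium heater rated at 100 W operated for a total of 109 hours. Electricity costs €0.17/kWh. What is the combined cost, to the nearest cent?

€5.93

electric blanket: Power = 1.0 A × 120 V = 120 W = 0.12 kW
electric blanket: Runtime = 8 h/week × 25 weeks = 200 h
electric blanket: 0.12 kW × 200 h = 24 kWh
aquarium heater: 0.1 kW × 109 h = 10.9 kWh
Total energy = 34.9 kWh
Cost = 34.9 × €0.17 = €5.93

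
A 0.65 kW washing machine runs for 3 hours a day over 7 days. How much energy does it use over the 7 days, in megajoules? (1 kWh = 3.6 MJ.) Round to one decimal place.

49.1 MJ

Runtime = 3 h/day × 7 days = 21 h
Energy = 0.65 kW × 21 h = 13.65 kWh
= 13.65 × 3.6 MJ = 49.1 MJ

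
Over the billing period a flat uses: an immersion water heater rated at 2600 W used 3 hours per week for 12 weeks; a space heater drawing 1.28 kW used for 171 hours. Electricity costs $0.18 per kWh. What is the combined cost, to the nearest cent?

$56.25

immersion water heater: Runtime = 3 h/week × 12 weeks = 36 h
immersion water heater: 2.6 kW × 36 h = 93.6 kWh
space heater: 1.28 kW × 171 h = 218.88 kWh
Total energy = 312.48 kWh
Cost = 312.48 × $0.18 = $56.25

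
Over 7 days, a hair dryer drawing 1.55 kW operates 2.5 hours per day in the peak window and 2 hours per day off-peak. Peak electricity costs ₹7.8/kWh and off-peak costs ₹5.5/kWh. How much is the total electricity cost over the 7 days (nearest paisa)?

Peak energy = 1.55 kW × 2.5 h × 7 = 27.125 kWh
Off-peak energy = 1.55 kW × 2 h × 7 = 21.7 kWh
Cost = 27.125 × ₹7.8 + 21.7 × ₹5.5 = ₹211.575 + ₹119.35 = ₹330.93

₹330.93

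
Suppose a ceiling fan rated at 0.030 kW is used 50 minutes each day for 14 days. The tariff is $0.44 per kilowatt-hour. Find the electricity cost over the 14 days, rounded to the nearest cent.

Runtime = 50 min × 14 = 700 min = 11.666666… h
Energy = 0.03 kW × 11.666666… h = 0.35 kWh
Cost = 0.35 kWh × $0.44/kWh = $0.15

$0.15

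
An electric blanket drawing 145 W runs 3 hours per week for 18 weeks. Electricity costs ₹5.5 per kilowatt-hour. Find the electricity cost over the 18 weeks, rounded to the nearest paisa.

Runtime = 3 h/week × 18 weeks = 54 h
Energy = 0.145 kW × 54 h = 7.83 kWh
Cost = 7.83 kWh × ₹5.5/kWh = ₹43.07

₹43.07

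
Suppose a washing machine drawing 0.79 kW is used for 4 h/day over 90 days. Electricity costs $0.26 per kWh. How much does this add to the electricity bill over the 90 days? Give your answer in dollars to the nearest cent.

$73.94

Runtime = 4 h/day × 90 days = 360 h
Energy = 0.79 kW × 360 h = 284.4 kWh
Cost = 284.4 kWh × $0.26/kWh = $73.94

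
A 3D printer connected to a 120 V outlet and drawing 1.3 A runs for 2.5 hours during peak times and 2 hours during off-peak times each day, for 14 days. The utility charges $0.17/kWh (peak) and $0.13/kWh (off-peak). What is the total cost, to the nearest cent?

Power = 1.3 A × 120 V = 156 W = 0.156 kW
Peak energy = 0.156 kW × 2.5 h × 14 = 5.46 kWh
Off-peak energy = 0.156 kW × 2 h × 14 = 4.368 kWh
Cost = 5.46 × $0.17 + 4.368 × $0.13 = $0.9282 + $0.56784 = $1.50

$1.50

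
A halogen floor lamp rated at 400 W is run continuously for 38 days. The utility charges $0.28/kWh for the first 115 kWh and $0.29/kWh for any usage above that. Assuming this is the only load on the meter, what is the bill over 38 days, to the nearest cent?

$104.64

Runtime = 24 h × 38 = 912 h
Energy = 0.4 kW × 912 h = 364.8 kWh
Tier 1 (0–115 kWh): 115 × $0.28 = $32.2
Above 115 kWh: 249.8 × $0.29 = $72.442
Bill = $104.64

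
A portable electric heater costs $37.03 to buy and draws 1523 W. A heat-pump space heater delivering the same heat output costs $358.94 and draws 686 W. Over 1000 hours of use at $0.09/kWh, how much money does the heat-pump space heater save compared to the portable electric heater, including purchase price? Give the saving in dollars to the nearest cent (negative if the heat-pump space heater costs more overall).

portable electric heater: $37.03 + (1523/1000) kW × 1000 h × $0.09 = $37.03 + $137.07 = $174.1
heat-pump space heater: $358.94 + (686/1000) kW × 1000 h × $0.09 = $358.94 + $61.74 = $420.68
Saving = $174.1 − $420.68 = −$246.58

-$246.58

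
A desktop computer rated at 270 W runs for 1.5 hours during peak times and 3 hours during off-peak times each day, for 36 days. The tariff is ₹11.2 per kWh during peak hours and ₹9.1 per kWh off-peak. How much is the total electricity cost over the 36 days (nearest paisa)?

Peak energy = 0.27 kW × 1.5 h × 36 = 14.58 kWh
Off-peak energy = 0.27 kW × 3 h × 36 = 29.16 kWh
Cost = 14.58 × ₹11.2 + 29.16 × ₹9.1 = ₹163.296 + ₹265.356 = ₹428.65

₹428.65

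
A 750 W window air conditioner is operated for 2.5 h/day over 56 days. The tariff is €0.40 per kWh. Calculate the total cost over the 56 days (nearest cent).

Runtime = 2.5 h/day × 56 days = 140 h
Energy = 0.75 kW × 140 h = 105 kWh
Cost = 105 kWh × €0.40/kWh = €42.00

€42.00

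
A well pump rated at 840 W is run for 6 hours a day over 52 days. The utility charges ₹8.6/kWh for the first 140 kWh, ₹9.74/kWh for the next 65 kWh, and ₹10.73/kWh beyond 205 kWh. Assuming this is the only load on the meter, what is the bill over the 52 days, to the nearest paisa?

Runtime = 6 h/day × 52 days = 312 h
Energy = 0.84 kW × 312 h = 262.08 kWh
Tier 1 (0–140 kWh): 140 × ₹8.6 = ₹1204
Tier 2 (140–205 kWh): 65 × ₹9.74 = ₹633.1
Above 205 kWh: 57.08 × ₹10.73 = ₹612.4684
Bill = ₹2449.57

₹2449.57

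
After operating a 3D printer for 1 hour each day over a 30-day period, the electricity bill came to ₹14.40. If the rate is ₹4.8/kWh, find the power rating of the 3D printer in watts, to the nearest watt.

100 W

Energy = ₹14.40 ÷ ₹4.8/kWh = 3 kWh
Runtime = 1 h/day × 30 days = 30 h
Power = 3 kWh ÷ 30 h = 0.1 kW = 100 W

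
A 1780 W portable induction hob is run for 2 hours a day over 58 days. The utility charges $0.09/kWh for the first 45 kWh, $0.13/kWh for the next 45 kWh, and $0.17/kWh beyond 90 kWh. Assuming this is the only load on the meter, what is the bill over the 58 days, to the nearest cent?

$29.70

Runtime = 2 h/day × 58 days = 116 h
Energy = 1.78 kW × 116 h = 206.48 kWh
Tier 1 (0–45 kWh): 45 × $0.09 = $4.05
Tier 2 (45–90 kWh): 45 × $0.13 = $5.85
Above 90 kWh: 116.48 × $0.17 = $19.8016
Bill = $29.70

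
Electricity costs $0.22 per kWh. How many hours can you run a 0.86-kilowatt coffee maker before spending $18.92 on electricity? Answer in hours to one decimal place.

Energy available = $18.92 ÷ $0.22/kWh = 86 kWh
Hours = 86 kWh ÷ 0.86 kW = 100.0 h

100.0 h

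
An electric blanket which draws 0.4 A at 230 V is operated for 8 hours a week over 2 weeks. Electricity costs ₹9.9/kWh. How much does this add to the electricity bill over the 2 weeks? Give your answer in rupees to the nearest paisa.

₹14.57

Power = 0.4 A × 230 V = 92 W = 0.092 kW
Runtime = 8 h/week × 2 weeks = 16 h
Energy = 0.092 kW × 16 h = 1.472 kWh
Cost = 1.472 kWh × ₹9.9/kWh = ₹14.57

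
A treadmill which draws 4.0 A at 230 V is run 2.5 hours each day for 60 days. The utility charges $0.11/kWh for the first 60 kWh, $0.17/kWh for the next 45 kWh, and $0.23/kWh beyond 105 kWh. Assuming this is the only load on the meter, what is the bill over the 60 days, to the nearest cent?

Power = 4.0 A × 230 V = 920 W = 0.92 kW
Runtime = 2.5 h/day × 60 days = 150 h
Energy = 0.92 kW × 150 h = 138 kWh
Tier 1 (0–60 kWh): 60 × $0.11 = $6.6
Tier 2 (60–105 kWh): 45 × $0.17 = $7.65
Above 105 kWh: 33 × $0.23 = $7.59
Bill = $21.84

$21.84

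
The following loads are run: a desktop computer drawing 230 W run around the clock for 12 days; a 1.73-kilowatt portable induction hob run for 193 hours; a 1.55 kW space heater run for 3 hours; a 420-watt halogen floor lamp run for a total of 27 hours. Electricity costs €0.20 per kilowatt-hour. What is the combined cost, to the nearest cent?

€83.22

desktop computer: Runtime = 24 h × 12 = 288 h
desktop computer: 0.23 kW × 288 h = 66.24 kWh
portable induction hob: 1.73 kW × 193 h = 333.89 kWh
space heater: 1.55 kW × 3 h = 4.65 kWh
halogen floor lamp: 0.42 kW × 27 h = 11.34 kWh
Total energy = 416.12 kWh
Cost = 416.12 × €0.20 = €83.22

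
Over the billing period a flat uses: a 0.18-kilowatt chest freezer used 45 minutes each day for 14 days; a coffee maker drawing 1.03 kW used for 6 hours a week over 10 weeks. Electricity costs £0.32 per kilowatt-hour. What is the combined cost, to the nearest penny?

chest freezer: Runtime = 45 min × 14 = 630 min = 10.5 h
chest freezer: 0.18 kW × 10.5 h = 1.89 kWh
coffee maker: Runtime = 6 h/week × 10 weeks = 60 h
coffee maker: 1.03 kW × 60 h = 61.8 kWh
Total energy = 63.69 kWh
Cost = 63.69 × £0.32 = £20.38

£20.38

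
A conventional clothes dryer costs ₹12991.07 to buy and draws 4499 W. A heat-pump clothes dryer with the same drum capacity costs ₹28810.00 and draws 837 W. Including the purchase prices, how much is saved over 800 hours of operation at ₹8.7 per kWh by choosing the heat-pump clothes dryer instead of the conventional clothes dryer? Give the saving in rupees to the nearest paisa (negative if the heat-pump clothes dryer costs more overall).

₹9668.59

conventional clothes dryer: ₹12991.07 + (4499/1000) kW × 800 h × ₹8.7 = ₹12991.07 + ₹31313.04 = ₹44304.11
heat-pump clothes dryer: ₹28810.00 + (837/1000) kW × 800 h × ₹8.7 = ₹28810.00 + ₹5825.52 = ₹34635.52
Saving = ₹44304.11 − ₹34635.52 = ₹9668.59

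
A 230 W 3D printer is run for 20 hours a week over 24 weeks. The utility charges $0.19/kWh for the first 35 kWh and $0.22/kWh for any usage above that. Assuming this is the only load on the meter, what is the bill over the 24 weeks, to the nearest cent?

$23.24

Runtime = 20 h/week × 24 weeks = 480 h
Energy = 0.23 kW × 480 h = 110.4 kWh
Tier 1 (0–35 kWh): 35 × $0.19 = $6.65
Above 35 kWh: 75.4 × $0.22 = $16.588
Bill = $23.24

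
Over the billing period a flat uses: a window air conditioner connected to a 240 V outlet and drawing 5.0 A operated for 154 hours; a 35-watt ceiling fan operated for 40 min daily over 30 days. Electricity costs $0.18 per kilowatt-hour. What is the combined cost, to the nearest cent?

$33.39

window air conditioner: Power = 5.0 A × 240 V = 1200 W = 1.2 kW
window air conditioner: 1.2 kW × 154 h = 184.8 kWh
ceiling fan: Runtime = 40 min × 30 = 1200 min = 20 h
ceiling fan: 0.035 kW × 20 h = 0.7 kWh
Total energy = 185.5 kWh
Cost = 185.5 × $0.18 = $33.39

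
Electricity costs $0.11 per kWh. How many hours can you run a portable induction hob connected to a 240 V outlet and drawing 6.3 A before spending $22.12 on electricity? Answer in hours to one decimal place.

Power = 6.3 A × 240 V = 1512 W = 1.512 kW
Energy available = $22.12 ÷ $0.11/kWh = 201.0909 kWh
Hours = 201.0909 kWh ÷ 1.512 kW = 133.0 h

133.0 h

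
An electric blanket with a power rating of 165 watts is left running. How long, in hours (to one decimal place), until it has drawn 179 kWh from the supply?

1084.8 h

Hours = 179 kWh ÷ 0.165 kW = 1084.8 h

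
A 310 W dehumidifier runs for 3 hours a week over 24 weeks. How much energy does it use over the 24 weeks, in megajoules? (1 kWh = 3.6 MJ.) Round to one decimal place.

80.4 MJ

Runtime = 3 h/week × 24 weeks = 72 h
Energy = 0.31 kW × 72 h = 22.32 kWh
= 22.32 × 3.6 MJ = 80.4 MJ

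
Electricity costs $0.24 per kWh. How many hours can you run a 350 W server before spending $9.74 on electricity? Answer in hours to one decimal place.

116.0 h

Energy available = $9.74 ÷ $0.24/kWh = 40.5833 kWh
Hours = 40.5833 kWh ÷ 0.35 kW = 116.0 h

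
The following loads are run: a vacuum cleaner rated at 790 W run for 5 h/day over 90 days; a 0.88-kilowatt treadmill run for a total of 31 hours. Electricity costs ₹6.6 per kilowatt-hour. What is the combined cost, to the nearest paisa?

₹2526.35

vacuum cleaner: Runtime = 5 h/day × 90 days = 450 h
vacuum cleaner: 0.79 kW × 450 h = 355.5 kWh
treadmill: 0.88 kW × 31 h = 27.28 kWh
Total energy = 382.78 kWh
Cost = 382.78 × ₹6.6 = ₹2526.35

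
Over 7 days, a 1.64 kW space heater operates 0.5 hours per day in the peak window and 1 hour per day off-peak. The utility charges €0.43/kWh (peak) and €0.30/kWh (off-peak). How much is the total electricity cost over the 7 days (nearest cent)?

Peak energy = 1.64 kW × 0.5 h × 7 = 5.74 kWh
Off-peak energy = 1.64 kW × 1 h × 7 = 11.48 kWh
Cost = 5.74 × €0.43 + 11.48 × €0.30 = €2.4682 + €3.444 = €5.91

€5.91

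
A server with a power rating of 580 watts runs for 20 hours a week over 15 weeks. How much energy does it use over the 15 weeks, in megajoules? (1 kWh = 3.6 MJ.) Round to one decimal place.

626.4 MJ

Runtime = 20 h/week × 15 weeks = 300 h
Energy = 0.58 kW × 300 h = 174 kWh
= 174 × 3.6 MJ = 626.4 MJ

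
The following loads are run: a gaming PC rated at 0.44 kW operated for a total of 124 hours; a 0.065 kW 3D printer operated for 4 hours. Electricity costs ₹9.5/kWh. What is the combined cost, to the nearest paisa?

gaming PC: 0.44 kW × 124 h = 54.56 kWh
3D printer: 0.065 kW × 4 h = 0.26 kWh
Total energy = 54.82 kWh
Cost = 54.82 × ₹9.5 = ₹520.79

₹520.79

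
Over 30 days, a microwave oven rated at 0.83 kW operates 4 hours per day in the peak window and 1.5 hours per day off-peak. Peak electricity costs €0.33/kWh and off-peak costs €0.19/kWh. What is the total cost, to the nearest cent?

€39.96

Peak energy = 0.83 kW × 4 h × 30 = 99.6 kWh
Off-peak energy = 0.83 kW × 1.5 h × 30 = 37.35 kWh
Cost = 99.6 × €0.33 + 37.35 × €0.19 = €32.868 + €7.0965 = €39.96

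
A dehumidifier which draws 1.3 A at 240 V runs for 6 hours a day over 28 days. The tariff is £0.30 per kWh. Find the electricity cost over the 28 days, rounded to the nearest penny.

Power = 1.3 A × 240 V = 312 W = 0.312 kW
Runtime = 6 h/day × 28 days = 168 h
Energy = 0.312 kW × 168 h = 52.416 kWh
Cost = 52.416 kWh × £0.30/kWh = £15.72

£15.72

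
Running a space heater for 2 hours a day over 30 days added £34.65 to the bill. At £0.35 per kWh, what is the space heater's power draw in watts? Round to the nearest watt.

1650 W

Energy = £34.65 ÷ £0.35/kWh = 99 kWh
Runtime = 2 h/day × 30 days = 60 h
Power = 99 kWh ÷ 60 h = 1.65 kW = 1650 W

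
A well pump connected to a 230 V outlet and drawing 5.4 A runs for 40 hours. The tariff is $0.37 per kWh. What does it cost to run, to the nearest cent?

$18.38

Power = 5.4 A × 230 V = 1242 W = 1.242 kW
Energy = 1.242 kW × 40 h = 49.68 kWh
Cost = 49.68 kWh × $0.37/kWh = $18.38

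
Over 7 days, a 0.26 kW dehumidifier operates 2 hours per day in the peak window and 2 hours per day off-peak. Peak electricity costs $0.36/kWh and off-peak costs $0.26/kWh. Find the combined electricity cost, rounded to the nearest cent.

$2.26

Peak energy = 0.26 kW × 2 h × 7 = 3.64 kWh
Off-peak energy = 0.26 kW × 2 h × 7 = 3.64 kWh
Cost = 3.64 × $0.36 + 3.64 × $0.26 = $1.3104 + $0.9464 = $2.26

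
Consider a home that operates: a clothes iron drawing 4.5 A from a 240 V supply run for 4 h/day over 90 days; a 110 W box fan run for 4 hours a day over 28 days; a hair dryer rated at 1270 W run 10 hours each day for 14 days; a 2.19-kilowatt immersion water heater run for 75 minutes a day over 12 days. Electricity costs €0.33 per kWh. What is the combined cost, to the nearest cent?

clothes iron: Power = 4.5 A × 240 V = 1080 W = 1.08 kW
clothes iron: Runtime = 4 h/day × 90 days = 360 h
clothes iron: 1.08 kW × 360 h = 388.8 kWh
box fan: Runtime = 4 h/day × 28 days = 112 h
box fan: 0.11 kW × 112 h = 12.32 kWh
hair dryer: Runtime = 10 h/day × 14 days = 140 h
hair dryer: 1.27 kW × 140 h = 177.8 kWh
immersion water heater: Runtime = 75 min × 12 = 900 min = 15 h
immersion water heater: 2.19 kW × 15 h = 32.85 kWh
Total energy = 611.77 kWh
Cost = 611.77 × €0.33 = €201.88

€201.88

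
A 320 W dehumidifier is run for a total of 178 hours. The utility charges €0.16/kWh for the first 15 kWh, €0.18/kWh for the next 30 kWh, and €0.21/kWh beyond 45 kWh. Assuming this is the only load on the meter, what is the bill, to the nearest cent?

Energy = 0.32 kW × 178 h = 56.96 kWh
Tier 1 (0–15 kWh): 15 × €0.16 = €2.4
Tier 2 (15–45 kWh): 30 × €0.18 = €5.4
Above 45 kWh: 11.96 × €0.21 = €2.5116
Bill = €10.31

€10.31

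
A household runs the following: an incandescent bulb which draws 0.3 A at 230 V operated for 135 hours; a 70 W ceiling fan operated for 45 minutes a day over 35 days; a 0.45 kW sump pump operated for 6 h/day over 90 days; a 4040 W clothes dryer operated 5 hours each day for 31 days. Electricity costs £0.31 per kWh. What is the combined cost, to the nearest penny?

incandescent bulb: Power = 0.3 A × 230 V = 69 W = 0.069 kW
incandescent bulb: 0.069 kW × 135 h = 9.315 kWh
ceiling fan: Runtime = 45 min × 35 = 1575 min = 26.25 h
ceiling fan: 0.07 kW × 26.25 h = 1.8375 kWh
sump pump: Runtime = 6 h/day × 90 days = 540 h
sump pump: 0.45 kW × 540 h = 243 kWh
clothes dryer: Runtime = 5 h/day × 31 days = 155 h
clothes dryer: 4.04 kW × 155 h = 626.2 kWh
Total energy = 880.3525 kWh
Cost = 880.3525 × £0.31 = £272.91

£272.91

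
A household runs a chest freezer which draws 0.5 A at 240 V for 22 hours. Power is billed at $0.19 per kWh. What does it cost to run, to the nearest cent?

Power = 0.5 A × 240 V = 120 W = 0.12 kW
Energy = 0.12 kW × 22 h = 2.64 kWh
Cost = 2.64 kWh × $0.19/kWh = $0.50

$0.50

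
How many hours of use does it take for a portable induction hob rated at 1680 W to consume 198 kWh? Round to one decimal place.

Hours = 198 kWh ÷ 1.68 kW = 117.9 h

117.9 h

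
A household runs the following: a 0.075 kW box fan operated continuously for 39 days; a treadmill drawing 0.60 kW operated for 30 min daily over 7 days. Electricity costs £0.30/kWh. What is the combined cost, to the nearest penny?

box fan: Runtime = 24 h × 39 = 936 h
box fan: 0.075 kW × 936 h = 70.2 kWh
treadmill: Runtime = 30 min × 7 = 210 min = 3.5 h
treadmill: 0.6 kW × 3.5 h = 2.1 kWh
Total energy = 72.3 kWh
Cost = 72.3 × £0.30 = £21.69

£21.69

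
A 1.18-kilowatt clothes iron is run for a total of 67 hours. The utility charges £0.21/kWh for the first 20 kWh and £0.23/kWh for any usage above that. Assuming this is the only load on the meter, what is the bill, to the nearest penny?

Energy = 1.18 kW × 67 h = 79.06 kWh
Tier 1 (0–20 kWh): 20 × £0.21 = £4.2
Above 20 kWh: 59.06 × £0.23 = £13.5838
Bill = £17.78

£17.78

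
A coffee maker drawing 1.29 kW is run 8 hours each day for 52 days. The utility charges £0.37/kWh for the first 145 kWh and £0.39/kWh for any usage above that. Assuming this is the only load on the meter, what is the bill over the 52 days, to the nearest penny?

Runtime = 8 h/day × 52 days = 416 h
Energy = 1.29 kW × 416 h = 536.64 kWh
Tier 1 (0–145 kWh): 145 × £0.37 = £53.65
Above 145 kWh: 391.64 × £0.39 = £152.7396
Bill = £206.39

£206.39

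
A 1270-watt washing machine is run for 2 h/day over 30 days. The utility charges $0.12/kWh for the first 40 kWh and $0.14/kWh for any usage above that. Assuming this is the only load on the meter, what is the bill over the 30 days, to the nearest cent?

Runtime = 2 h/day × 30 days = 60 h
Energy = 1.27 kW × 60 h = 76.2 kWh
Tier 1 (0–40 kWh): 40 × $0.12 = $4.8
Above 40 kWh: 36.2 × $0.14 = $5.068
Bill = $9.87

$9.87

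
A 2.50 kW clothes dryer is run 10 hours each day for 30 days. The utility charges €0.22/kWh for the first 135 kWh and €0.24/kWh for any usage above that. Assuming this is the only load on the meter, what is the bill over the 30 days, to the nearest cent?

€177.30

Runtime = 10 h/day × 30 days = 300 h
Energy = 2.5 kW × 300 h = 750 kWh
Tier 1 (0–135 kWh): 135 × €0.22 = €29.7
Above 135 kWh: 615 × €0.24 = €147.6
Bill = €177.30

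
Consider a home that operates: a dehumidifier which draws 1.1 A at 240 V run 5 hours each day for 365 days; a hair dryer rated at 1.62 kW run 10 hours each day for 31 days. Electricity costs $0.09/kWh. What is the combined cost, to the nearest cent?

$88.56

dehumidifier: Power = 1.1 A × 240 V = 264 W = 0.264 kW
dehumidifier: Runtime = 5 h/day × 365 days = 1825 h
dehumidifier: 0.264 kW × 1825 h = 481.8 kWh
hair dryer: Runtime = 10 h/day × 31 days = 310 h
hair dryer: 1.62 kW × 310 h = 502.2 kWh
Total energy = 984 kWh
Cost = 984 × $0.09 = $88.56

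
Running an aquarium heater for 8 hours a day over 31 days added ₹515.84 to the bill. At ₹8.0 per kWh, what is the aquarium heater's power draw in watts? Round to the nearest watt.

Energy = ₹515.84 ÷ ₹8.0/kWh = 64.48 kWh
Runtime = 8 h/day × 31 days = 248 h
Power = 64.48 kWh ÷ 248 h = 0.26 kW = 260 W

260 W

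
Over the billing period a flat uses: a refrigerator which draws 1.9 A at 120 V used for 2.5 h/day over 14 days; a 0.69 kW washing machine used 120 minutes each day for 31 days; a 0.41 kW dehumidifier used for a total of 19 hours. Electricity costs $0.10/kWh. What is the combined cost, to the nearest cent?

refrigerator: Power = 1.9 A × 120 V = 228 W = 0.228 kW
refrigerator: Runtime = 2.5 h/day × 14 days = 35 h
refrigerator: 0.228 kW × 35 h = 7.98 kWh
washing machine: Runtime = 120 min × 31 = 3720 min = 62 h
washing machine: 0.69 kW × 62 h = 42.78 kWh
dehumidifier: 0.41 kW × 19 h = 7.79 kWh
Total energy = 58.55 kWh
Cost = 58.55 × $0.10 = $5.86

$5.86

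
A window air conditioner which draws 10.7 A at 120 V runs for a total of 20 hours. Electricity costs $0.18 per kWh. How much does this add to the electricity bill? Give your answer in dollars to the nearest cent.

$4.62

Power = 10.7 A × 120 V = 1284 W = 1.284 kW
Energy = 1.284 kW × 20 h = 25.68 kWh
Cost = 25.68 kWh × $0.18/kWh = $4.62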